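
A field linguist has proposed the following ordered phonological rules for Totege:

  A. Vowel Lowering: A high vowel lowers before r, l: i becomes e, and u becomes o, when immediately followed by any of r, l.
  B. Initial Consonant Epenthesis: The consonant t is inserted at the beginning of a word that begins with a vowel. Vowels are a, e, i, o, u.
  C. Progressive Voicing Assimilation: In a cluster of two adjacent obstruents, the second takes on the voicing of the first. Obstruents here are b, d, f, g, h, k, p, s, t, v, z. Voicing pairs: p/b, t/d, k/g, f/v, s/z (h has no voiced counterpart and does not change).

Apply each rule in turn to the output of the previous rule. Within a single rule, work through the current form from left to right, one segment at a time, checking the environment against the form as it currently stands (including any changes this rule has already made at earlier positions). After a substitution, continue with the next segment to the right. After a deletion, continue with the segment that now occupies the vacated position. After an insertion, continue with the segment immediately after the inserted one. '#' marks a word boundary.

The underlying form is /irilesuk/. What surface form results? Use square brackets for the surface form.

[terelesuk]

A Vowel Lowering: [irilesuk] → [erelesuk]
B Initial Consonant Epenthesis: [erelesuk] → [terelesuk]
C Progressive Voicing Assimilation: no change — [terelesuk]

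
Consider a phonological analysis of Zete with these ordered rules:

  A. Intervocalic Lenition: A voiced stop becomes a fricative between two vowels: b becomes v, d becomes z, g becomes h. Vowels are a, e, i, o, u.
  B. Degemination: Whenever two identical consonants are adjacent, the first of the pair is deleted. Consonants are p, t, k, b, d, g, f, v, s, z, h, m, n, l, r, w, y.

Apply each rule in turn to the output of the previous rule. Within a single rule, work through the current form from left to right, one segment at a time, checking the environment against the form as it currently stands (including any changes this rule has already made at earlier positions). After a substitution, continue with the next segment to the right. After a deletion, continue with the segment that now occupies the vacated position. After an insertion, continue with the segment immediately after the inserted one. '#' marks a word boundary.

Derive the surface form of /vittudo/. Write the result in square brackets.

A Intervocalic Lenition: [vittudo] → [vittuzo]
B Degemination: [vittuzo] → [vituzo]

[vituzo]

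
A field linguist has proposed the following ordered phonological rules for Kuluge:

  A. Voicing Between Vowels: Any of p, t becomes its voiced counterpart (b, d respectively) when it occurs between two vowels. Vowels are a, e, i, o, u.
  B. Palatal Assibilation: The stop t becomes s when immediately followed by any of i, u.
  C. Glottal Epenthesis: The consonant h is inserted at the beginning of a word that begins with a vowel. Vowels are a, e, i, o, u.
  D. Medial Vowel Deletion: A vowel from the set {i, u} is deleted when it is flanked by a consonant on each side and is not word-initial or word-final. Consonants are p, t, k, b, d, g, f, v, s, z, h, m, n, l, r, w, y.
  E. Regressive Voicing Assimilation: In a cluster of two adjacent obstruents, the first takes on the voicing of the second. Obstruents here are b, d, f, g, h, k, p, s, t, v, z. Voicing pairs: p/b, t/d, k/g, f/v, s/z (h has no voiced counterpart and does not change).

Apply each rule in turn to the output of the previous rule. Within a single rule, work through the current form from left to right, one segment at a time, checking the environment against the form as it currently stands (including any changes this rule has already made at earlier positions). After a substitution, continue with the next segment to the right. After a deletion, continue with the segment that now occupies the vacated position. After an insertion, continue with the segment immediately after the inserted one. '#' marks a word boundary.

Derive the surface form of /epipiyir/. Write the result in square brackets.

[hebbyr]

A Voicing Between Vowels: [epipiyir] → [ebibiyir]
B Palatal Assibilation: no change — [ebibiyir]
C Glottal Epenthesis: [ebibiyir] → [hebibiyir]
D Medial Vowel Deletion: [hebibiyir] → [hebbyr]
E Regressive Voicing Assimilation: no change — [hebbyr]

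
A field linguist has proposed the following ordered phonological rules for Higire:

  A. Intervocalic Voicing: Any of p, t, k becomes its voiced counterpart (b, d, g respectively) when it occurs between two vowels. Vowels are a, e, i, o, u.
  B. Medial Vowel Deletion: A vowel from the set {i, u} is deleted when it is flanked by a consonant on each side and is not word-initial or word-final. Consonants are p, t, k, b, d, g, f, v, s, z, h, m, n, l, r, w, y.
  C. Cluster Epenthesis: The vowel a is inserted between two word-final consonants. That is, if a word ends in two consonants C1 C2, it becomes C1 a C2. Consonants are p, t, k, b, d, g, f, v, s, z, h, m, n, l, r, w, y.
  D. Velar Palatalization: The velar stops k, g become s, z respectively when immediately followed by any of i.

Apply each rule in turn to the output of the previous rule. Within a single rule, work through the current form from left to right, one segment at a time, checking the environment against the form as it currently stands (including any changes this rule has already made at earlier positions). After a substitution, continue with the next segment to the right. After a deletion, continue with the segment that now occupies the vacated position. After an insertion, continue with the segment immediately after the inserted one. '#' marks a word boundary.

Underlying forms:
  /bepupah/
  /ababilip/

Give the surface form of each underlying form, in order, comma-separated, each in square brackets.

/bepupah/:
  A Intervocalic Voicing: [bepupah] → [bebubah]
  B Medial Vowel Deletion: [bebubah] → [bebbah]
  C Cluster Epenthesis: no change — [bebbah]
  D Velar Palatalization: no change — [bebbah]
/ababilip/:
  A Intervocalic Voicing: no change — [ababilip]
  B Medial Vowel Deletion: [ababilip] → [abablp]
  C Cluster Epenthesis: [abablp] → [abablap]
  D Velar Palatalization: no change — [abablap]

[bebbah], [abablap]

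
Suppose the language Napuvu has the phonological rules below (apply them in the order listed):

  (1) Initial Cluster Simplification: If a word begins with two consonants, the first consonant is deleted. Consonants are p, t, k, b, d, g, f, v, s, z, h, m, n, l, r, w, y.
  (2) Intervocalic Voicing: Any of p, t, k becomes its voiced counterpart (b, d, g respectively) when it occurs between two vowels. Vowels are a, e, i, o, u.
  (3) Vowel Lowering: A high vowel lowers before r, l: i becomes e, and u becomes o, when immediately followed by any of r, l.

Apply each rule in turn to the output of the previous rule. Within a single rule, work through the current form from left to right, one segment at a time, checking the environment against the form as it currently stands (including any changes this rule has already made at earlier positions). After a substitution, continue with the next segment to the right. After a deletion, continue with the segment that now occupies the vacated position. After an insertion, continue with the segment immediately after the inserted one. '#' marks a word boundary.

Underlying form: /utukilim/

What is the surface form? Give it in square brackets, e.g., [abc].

[udugelim]

(1) Initial Cluster Simplification: no change — [utukilim]
(2) Intervocalic Voicing: [utukilim] → [udugilim]
(3) Vowel Lowering: [udugilim] → [udugelim]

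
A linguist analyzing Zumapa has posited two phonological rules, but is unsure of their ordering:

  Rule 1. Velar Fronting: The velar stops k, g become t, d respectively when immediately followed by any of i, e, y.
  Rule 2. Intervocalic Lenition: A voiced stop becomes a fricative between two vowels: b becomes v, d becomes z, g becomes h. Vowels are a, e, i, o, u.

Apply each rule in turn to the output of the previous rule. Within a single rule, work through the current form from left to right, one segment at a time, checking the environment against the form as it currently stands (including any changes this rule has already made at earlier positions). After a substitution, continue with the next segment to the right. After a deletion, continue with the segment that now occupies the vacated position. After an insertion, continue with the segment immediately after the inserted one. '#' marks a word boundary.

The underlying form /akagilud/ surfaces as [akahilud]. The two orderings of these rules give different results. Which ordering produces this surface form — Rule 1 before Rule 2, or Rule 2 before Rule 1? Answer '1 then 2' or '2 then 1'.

2 then 1

Order 1 then 2:
  1 Velar Fronting: [akagilud] → [akadilud]
  2 Intervocalic Lenition: [akadilud] → [akazilud]
  result: [akazilud]
Order 2 then 1:
  2 Intervocalic Lenition: [akagilud] → [akahilud]
  1 Velar Fronting: no change — [akahilud]
  result: [akahilud]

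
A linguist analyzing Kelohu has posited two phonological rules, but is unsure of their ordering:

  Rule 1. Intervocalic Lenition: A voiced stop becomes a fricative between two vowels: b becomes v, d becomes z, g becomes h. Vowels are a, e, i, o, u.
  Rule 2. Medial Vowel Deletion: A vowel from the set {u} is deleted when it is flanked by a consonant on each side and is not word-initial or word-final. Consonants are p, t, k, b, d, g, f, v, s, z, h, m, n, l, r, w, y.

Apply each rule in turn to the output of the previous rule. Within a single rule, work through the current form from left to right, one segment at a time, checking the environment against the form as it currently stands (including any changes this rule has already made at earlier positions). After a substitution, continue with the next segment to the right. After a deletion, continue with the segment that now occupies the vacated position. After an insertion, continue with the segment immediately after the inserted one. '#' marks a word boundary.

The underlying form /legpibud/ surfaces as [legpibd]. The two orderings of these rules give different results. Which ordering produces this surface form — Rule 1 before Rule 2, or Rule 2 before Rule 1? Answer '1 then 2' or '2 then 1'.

2 then 1

Order 1 then 2:
  1 Intervocalic Lenition: [legpibud] → [legpivud]
  2 Medial Vowel Deletion: [legpivud] → [legpivd]
  result: [legpivd]
Order 2 then 1:
  2 Medial Vowel Deletion: [legpibud] → [legpibd]
  1 Intervocalic Lenition: no change — [legpibd]
  result: [legpibd]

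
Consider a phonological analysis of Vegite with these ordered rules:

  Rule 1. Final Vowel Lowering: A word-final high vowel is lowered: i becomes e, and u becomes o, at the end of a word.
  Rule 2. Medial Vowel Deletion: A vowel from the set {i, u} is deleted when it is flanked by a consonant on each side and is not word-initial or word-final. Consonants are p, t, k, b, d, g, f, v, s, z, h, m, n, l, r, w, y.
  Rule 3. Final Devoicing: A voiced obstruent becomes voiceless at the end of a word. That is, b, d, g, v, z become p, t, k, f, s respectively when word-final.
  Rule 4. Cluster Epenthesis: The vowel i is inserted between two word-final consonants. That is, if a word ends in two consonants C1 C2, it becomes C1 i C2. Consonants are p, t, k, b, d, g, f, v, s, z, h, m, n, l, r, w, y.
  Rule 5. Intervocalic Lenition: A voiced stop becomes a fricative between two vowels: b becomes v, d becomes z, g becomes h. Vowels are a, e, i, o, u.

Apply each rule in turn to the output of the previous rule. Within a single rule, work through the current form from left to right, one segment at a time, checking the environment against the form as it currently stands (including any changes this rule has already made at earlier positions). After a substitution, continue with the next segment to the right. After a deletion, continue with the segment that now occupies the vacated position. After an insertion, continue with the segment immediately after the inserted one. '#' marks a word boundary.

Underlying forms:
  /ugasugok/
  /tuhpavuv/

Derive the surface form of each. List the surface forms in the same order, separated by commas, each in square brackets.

[uhasgok], [thpavif]

/ugasugok/:
  Rule 1 Final Vowel Lowering: no change — [ugasugok]
  Rule 2 Medial Vowel Deletion: [ugasugok] → [ugasgok]
  Rule 3 Final Devoicing: no change — [ugasgok]
  Rule 4 Cluster Epenthesis: no change — [ugasgok]
  Rule 5 Intervocalic Lenition: [ugasgok] → [uhasgok]
/tuhpavuv/:
  Rule 1 Final Vowel Lowering: no change — [tuhpavuv]
  Rule 2 Medial Vowel Deletion: [tuhpavuv] → [thpavv]
  Rule 3 Final Devoicing: [thpavv] → [thpavf]
  Rule 4 Cluster Epenthesis: [thpavf] → [thpavif]
  Rule 5 Intervocalic Lenition: no change — [thpavif]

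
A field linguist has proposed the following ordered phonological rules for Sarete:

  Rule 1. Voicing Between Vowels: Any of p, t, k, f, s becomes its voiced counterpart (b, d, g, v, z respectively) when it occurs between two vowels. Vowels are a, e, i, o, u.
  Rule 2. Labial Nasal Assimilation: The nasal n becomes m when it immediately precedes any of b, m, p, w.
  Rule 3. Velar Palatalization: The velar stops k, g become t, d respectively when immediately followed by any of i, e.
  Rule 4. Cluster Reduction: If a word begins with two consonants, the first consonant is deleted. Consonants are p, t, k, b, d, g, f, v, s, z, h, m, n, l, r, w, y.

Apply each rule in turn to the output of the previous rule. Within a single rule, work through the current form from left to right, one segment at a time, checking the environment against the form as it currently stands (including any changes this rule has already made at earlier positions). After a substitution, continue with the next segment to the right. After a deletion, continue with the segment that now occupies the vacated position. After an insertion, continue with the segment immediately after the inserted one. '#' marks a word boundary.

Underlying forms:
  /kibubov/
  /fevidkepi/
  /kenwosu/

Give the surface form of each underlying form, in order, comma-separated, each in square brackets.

[tibubov], [fevidtebi], [temwozu]

/kibubov/:
  Rule 1 Voicing Between Vowels: no change — [kibubov]
  Rule 2 Labial Nasal Assimilation: no change — [kibubov]
  Rule 3 Velar Palatalization: [kibubov] → [tibubov]
  Rule 4 Cluster Reduction: no change — [tibubov]
/fevidkepi/:
  Rule 1 Voicing Between Vowels: [fevidkepi] → [fevidkebi]
  Rule 2 Labial Nasal Assimilation: no change — [fevidkebi]
  Rule 3 Velar Palatalization: [fevidkebi] → [fevidtebi]
  Rule 4 Cluster Reduction: no change — [fevidtebi]
/kenwosu/:
  Rule 1 Voicing Between Vowels: [kenwosu] → [kenwozu]
  Rule 2 Labial Nasal Assimilation: [kenwozu] → [kemwozu]
  Rule 3 Velar Palatalization: [kemwozu] → [temwozu]
  Rule 4 Cluster Reduction: no change — [temwozu]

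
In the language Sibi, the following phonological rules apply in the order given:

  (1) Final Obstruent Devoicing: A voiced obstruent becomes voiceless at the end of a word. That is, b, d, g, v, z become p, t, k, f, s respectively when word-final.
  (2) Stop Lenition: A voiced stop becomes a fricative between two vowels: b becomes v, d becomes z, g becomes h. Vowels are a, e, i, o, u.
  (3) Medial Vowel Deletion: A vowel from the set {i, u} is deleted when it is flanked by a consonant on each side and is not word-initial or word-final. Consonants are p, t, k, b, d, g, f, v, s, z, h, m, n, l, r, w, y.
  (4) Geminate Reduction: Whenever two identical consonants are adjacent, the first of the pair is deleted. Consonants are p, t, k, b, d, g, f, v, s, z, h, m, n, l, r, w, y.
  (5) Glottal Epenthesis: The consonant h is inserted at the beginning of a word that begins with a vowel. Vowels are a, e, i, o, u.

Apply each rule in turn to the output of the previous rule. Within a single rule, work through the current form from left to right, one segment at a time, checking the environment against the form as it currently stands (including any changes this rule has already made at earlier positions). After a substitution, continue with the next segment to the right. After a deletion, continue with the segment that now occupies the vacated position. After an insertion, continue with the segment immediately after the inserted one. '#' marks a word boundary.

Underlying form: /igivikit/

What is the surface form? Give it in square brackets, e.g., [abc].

(1) Final Obstruent Devoicing: no change — [igivikit]
(2) Stop Lenition: [igivikit] → [ihivikit]
(3) Medial Vowel Deletion: [ihivikit] → [ihvkt]
(4) Geminate Reduction: no change — [ihvkt]
(5) Glottal Epenthesis: [ihvkt] → [hihvkt]

[hihvkt]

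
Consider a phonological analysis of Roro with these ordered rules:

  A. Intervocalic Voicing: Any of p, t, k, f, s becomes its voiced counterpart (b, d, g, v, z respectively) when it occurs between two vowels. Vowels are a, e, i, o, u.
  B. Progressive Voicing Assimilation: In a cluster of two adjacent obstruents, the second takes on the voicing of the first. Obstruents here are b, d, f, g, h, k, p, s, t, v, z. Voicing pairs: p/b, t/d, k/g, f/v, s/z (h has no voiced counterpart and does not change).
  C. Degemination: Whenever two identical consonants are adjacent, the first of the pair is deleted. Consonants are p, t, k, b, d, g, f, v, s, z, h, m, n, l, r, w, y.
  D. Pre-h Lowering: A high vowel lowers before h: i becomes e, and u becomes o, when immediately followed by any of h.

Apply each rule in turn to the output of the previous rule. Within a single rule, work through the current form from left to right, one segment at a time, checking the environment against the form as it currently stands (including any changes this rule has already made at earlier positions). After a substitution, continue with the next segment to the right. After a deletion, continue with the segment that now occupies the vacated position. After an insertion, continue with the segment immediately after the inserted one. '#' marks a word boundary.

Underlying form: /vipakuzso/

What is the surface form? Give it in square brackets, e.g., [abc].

[vibaguzo]

A Intervocalic Voicing: [vipakuzso] → [vibaguzso]
B Progressive Voicing Assimilation: [vibaguzso] → [vibaguzzo]
C Degemination: [vibaguzzo] → [vibaguzo]
D Pre-h Lowering: no change — [vibaguzo]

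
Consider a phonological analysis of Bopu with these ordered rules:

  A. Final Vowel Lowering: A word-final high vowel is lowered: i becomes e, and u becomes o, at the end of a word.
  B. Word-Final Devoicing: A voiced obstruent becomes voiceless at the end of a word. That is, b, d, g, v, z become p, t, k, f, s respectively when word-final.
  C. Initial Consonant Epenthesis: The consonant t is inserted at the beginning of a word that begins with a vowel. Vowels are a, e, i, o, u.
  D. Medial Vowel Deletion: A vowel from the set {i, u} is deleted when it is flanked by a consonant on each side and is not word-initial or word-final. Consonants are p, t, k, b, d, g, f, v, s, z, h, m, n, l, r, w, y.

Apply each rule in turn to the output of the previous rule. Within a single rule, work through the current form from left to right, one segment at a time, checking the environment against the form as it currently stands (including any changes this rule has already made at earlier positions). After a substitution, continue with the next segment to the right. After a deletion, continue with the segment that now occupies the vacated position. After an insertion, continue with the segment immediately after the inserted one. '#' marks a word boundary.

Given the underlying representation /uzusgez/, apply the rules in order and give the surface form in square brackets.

[tzsges]

A Final Vowel Lowering: no change — [uzusgez]
B Word-Final Devoicing: [uzusgez] → [uzusges]
C Initial Consonant Epenthesis: [uzusges] → [tuzusges]
D Medial Vowel Deletion: [tuzusges] → [tzsges]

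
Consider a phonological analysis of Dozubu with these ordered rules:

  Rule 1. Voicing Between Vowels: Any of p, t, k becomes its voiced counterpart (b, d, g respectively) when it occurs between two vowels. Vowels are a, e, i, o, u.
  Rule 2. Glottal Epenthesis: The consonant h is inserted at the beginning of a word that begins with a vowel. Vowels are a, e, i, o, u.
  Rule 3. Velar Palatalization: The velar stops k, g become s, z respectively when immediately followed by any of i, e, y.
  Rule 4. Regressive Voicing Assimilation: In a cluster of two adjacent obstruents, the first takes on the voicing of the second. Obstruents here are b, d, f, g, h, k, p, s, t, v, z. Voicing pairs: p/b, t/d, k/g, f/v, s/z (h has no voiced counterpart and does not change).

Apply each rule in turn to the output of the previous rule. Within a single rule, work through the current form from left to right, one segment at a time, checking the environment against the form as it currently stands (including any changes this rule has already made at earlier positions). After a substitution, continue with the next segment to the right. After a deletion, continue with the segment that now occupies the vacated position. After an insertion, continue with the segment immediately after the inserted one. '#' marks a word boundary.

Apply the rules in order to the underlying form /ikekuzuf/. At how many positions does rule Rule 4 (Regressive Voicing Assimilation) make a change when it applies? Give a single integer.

Rule 1 Voicing Between Vowels: [ikekuzuf] → [igeguzuf]
Rule 2 Glottal Epenthesis: [igeguzuf] → [higeguzuf]
Rule 3 Velar Palatalization: [higeguzuf] → [hizeguzuf]
Rule 4 Regressive Voicing Assimilation: no change — [hizeguzuf]
Rule Rule 4 changed 0 position(s).

0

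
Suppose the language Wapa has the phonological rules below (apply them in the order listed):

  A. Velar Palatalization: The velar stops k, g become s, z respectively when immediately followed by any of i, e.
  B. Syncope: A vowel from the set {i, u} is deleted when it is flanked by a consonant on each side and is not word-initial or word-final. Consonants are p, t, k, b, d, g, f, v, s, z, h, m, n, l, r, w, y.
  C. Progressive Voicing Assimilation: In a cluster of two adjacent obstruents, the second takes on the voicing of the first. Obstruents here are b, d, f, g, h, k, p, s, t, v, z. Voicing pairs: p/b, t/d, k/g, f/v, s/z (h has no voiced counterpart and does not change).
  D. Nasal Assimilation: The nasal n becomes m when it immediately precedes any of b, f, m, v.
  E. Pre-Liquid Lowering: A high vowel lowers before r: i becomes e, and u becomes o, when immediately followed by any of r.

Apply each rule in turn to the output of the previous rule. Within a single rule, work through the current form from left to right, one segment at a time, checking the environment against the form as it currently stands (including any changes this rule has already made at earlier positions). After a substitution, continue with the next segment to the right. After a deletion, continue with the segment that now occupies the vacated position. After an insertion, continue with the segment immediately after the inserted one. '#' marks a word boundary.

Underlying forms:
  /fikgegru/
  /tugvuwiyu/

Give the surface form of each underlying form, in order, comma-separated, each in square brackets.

[fksegru], [tkfwyu]

/fikgegru/:
  A Velar Palatalization: [fikgegru] → [fikzegru]
  B Syncope: [fikzegru] → [fkzegru]
  C Progressive Voicing Assimilation: [fkzegru] → [fksegru]
  D Nasal Assimilation: no change — [fksegru]
  E Pre-Liquid Lowering: no change — [fksegru]
/tugvuwiyu/:
  A Velar Palatalization: no change — [tugvuwiyu]
  B Syncope: [tugvuwiyu] → [tgvwyu]
  C Progressive Voicing Assimilation: [tgvwyu] → [tkfwyu]
  D Nasal Assimilation: no change — [tkfwyu]
  E Pre-Liquid Lowering: no change — [tkfwyu]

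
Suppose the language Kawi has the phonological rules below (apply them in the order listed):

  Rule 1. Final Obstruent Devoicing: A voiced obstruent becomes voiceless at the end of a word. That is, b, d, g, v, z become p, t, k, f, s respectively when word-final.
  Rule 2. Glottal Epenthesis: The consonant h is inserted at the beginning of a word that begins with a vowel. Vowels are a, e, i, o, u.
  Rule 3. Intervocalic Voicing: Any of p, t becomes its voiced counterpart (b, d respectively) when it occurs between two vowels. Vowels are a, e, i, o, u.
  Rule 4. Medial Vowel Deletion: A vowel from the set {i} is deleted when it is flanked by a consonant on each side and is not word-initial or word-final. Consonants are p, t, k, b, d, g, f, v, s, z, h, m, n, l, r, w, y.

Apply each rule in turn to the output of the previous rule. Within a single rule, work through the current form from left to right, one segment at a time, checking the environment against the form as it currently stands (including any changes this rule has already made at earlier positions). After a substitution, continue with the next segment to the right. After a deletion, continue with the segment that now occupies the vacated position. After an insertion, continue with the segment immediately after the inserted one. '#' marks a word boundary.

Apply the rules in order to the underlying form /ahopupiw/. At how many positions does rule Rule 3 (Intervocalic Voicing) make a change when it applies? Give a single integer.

Rule 1 Final Obstruent Devoicing: no change — [ahopupiw]
Rule 2 Glottal Epenthesis: [ahopupiw] → [hahopupiw]
Rule 3 Intervocalic Voicing: [hahopupiw] → [hahobubiw]
Rule 4 Medial Vowel Deletion: [hahobubiw] → [hahobubw]
Rule Rule 3 changed 2 position(s).

2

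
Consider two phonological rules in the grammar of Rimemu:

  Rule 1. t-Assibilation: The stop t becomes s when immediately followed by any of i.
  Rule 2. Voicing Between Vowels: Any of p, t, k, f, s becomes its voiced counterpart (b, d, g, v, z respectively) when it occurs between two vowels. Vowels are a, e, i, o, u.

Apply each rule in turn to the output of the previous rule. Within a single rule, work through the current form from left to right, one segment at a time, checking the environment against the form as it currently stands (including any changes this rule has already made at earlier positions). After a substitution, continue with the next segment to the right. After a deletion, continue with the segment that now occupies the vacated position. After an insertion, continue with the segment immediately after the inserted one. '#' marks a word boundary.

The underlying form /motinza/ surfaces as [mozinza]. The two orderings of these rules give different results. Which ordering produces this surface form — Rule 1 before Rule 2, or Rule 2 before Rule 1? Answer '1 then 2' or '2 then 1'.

Order 1 then 2:
  1 t-Assibilation: [motinza] → [mosinza]
  2 Voicing Between Vowels: [mosinza] → [mozinza]
  result: [mozinza]
Order 2 then 1:
  2 Voicing Between Vowels: [motinza] → [modinza]
  1 t-Assibilation: no change — [modinza]
  result: [modinza]

1 then 2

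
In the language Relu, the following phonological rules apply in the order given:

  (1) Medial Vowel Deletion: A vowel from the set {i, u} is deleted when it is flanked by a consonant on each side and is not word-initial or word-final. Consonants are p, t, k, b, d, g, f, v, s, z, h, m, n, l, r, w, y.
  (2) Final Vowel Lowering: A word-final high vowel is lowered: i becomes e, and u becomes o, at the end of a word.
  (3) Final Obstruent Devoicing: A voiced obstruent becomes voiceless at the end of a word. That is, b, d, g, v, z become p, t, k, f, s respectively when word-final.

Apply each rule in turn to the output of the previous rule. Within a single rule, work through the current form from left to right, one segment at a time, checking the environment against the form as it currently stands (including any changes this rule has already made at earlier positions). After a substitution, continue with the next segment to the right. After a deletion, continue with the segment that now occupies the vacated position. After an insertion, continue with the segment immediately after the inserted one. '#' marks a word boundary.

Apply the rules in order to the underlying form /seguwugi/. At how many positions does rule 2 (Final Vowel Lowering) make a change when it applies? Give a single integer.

(1) Medial Vowel Deletion: [seguwugi] → [segwgi]
(2) Final Vowel Lowering: [segwgi] → [segwge]
(3) Final Obstruent Devoicing: no change — [segwge]
Rule 2 changed 1 position(s).

1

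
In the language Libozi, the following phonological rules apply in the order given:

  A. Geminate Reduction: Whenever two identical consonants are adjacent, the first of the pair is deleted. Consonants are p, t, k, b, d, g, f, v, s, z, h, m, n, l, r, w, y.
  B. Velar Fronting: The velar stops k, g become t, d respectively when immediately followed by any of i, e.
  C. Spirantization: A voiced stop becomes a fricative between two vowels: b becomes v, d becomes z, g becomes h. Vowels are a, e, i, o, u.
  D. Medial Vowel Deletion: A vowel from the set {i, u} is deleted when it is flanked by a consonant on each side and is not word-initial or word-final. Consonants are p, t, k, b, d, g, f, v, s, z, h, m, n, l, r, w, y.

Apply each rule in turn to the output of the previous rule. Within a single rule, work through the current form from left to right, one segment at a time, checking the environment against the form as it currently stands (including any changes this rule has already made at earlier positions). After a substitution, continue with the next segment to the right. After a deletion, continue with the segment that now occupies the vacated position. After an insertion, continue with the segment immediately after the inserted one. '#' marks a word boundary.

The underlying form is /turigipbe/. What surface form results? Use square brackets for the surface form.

[trzpbe]

A Geminate Reduction: no change — [turigipbe]
B Velar Fronting: [turigipbe] → [turidipbe]
C Spirantization: [turidipbe] → [turizipbe]
D Medial Vowel Deletion: [turizipbe] → [trzpbe]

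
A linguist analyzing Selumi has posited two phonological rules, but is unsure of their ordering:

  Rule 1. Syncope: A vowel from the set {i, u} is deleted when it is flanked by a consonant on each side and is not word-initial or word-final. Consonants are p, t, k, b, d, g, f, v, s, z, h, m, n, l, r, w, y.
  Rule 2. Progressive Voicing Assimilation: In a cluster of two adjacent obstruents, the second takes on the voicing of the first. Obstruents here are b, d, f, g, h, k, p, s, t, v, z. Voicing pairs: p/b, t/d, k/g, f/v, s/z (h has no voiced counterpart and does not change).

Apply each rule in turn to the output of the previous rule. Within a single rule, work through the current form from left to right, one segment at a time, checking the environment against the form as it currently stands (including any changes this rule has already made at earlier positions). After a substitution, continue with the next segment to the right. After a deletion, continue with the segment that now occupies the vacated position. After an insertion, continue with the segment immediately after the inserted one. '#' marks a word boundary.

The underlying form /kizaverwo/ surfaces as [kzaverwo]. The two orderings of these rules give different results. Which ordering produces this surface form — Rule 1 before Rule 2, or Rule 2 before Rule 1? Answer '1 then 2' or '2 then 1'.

2 then 1

Order 1 then 2:
  1 Syncope: [kizaverwo] → [kzaverwo]
  2 Progressive Voicing Assimilation: [kzaverwo] → [ksaverwo]
  result: [ksaverwo]
Order 2 then 1:
  2 Progressive Voicing Assimilation: no change — [kizaverwo]
  1 Syncope: [kizaverwo] → [kzaverwo]
  result: [kzaverwo]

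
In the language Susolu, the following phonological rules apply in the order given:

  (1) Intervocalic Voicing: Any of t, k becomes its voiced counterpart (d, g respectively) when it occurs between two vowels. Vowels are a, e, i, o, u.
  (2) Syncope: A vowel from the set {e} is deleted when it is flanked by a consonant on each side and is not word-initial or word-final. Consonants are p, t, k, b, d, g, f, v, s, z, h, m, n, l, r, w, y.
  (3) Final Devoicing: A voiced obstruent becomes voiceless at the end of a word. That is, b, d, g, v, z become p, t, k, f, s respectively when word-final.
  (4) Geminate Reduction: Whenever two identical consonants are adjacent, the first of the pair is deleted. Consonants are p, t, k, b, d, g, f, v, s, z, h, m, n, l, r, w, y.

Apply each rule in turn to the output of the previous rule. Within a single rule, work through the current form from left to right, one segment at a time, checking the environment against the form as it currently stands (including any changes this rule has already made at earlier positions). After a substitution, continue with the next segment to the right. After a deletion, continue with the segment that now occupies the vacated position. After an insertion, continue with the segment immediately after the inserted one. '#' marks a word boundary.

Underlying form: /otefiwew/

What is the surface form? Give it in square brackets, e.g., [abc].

[odfiw]

(1) Intervocalic Voicing: [otefiwew] → [odefiwew]
(2) Syncope: [odefiwew] → [odfiww]
(3) Final Devoicing: no change — [odfiww]
(4) Geminate Reduction: [odfiww] → [odfiw]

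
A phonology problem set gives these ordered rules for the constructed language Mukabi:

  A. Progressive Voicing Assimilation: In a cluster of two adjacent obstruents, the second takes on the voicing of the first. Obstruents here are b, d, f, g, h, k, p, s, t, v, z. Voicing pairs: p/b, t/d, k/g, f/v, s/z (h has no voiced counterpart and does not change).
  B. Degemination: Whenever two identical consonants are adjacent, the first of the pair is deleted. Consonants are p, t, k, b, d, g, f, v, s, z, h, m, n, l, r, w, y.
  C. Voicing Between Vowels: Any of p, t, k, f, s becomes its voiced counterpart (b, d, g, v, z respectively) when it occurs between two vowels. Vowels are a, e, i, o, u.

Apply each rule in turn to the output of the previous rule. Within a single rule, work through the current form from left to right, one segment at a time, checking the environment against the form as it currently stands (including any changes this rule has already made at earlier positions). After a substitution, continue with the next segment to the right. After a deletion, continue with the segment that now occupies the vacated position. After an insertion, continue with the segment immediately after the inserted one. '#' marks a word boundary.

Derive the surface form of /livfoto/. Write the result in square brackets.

A Progressive Voicing Assimilation: [livfoto] → [livvoto]
B Degemination: [livvoto] → [livoto]
C Voicing Between Vowels: [livoto] → [livodo]

[livodo]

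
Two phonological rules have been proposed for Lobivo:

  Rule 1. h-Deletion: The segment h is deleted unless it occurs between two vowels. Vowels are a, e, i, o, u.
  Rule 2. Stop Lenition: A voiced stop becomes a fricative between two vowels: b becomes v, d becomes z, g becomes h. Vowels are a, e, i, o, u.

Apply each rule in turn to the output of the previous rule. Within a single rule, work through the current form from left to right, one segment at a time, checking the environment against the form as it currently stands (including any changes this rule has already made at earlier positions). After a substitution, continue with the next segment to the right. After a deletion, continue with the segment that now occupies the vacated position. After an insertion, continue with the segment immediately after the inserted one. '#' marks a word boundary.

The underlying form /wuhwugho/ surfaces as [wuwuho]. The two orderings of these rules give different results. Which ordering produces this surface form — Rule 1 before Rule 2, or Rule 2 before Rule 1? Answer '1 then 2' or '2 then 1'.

1 then 2

Order 1 then 2:
  1 h-Deletion: [wuhwugho] → [wuwugo]
  2 Stop Lenition: [wuwugo] → [wuwuho]
  result: [wuwuho]
Order 2 then 1:
  2 Stop Lenition: no change — [wuhwugho]
  1 h-Deletion: [wuhwugho] → [wuwugo]
  result: [wuwugo]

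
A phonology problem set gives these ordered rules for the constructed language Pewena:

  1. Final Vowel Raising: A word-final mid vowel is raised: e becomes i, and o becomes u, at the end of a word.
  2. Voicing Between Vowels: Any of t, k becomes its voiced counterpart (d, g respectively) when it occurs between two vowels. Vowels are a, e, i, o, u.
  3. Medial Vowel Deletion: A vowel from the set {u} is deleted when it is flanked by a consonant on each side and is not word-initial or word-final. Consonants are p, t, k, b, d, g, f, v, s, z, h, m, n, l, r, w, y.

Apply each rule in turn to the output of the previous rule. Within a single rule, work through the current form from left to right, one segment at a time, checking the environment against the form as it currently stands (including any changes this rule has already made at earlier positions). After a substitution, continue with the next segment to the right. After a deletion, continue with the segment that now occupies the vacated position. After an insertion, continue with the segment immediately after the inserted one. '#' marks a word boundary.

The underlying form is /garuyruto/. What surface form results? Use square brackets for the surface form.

1 Final Vowel Raising: [garuyruto] → [garuyrutu]
2 Voicing Between Vowels: [garuyrutu] → [garuyrudu]
3 Medial Vowel Deletion: [garuyrudu] → [garyrdu]

[garyrdu]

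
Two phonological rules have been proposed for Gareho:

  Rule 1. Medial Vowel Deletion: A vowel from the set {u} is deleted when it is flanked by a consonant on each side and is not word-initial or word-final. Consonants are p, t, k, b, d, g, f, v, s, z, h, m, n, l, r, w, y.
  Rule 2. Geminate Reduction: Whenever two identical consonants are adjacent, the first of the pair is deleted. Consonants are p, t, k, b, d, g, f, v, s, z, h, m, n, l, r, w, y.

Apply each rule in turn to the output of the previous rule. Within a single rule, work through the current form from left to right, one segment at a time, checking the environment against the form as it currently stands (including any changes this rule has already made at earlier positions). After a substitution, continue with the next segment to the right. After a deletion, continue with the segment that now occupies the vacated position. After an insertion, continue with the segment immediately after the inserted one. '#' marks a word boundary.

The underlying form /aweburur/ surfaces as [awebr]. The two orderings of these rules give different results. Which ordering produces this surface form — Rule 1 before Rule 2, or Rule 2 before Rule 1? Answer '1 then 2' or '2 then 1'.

1 then 2

Order 1 then 2:
  1 Medial Vowel Deletion: [aweburur] → [awebrr]
  2 Geminate Reduction: [awebrr] → [awebr]
  result: [awebr]
Order 2 then 1:
  2 Geminate Reduction: no change — [aweburur]
  1 Medial Vowel Deletion: [aweburur] → [awebrr]
  result: [awebrr]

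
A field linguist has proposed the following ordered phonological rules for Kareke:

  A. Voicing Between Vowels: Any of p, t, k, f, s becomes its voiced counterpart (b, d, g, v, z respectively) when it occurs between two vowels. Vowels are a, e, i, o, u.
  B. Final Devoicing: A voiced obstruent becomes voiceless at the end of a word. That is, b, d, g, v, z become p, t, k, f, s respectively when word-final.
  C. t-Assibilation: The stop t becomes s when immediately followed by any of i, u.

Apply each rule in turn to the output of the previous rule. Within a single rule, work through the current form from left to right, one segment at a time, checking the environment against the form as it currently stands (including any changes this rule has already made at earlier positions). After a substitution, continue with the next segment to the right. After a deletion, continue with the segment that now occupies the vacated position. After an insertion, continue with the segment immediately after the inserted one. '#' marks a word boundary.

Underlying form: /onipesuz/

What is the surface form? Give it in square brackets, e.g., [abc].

[onibezus]

A Voicing Between Vowels: [onipesuz] → [onibezuz]
B Final Devoicing: [onibezuz] → [onibezus]
C t-Assibilation: no change — [onibezus]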